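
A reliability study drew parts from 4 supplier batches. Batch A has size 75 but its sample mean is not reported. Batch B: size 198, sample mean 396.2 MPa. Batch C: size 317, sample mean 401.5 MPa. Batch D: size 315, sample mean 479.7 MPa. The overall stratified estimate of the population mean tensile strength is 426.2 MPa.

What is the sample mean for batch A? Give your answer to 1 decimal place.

Σ Nₕx̄ₕ = N·μ, so 75·x̄_A = 905·426.2 − (198·396.2 + 317·401.5 + 315·479.7).
= 385711 − 356828.6 = 28882.4.
x̄_A = 28882.4 / 75 = 385.099... → 385.1.

385.1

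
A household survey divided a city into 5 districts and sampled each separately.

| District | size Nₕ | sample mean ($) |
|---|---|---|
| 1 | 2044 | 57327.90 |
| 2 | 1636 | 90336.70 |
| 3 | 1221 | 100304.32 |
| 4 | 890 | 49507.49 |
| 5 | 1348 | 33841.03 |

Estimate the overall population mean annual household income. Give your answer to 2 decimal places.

N = 2044 + 1636 + 1221 + 890 + 1348 = 7139.
Weight each subgroup mean by Nₕ/N and sum.
Σ Nₕx̄ₕ = 2044·57327.90 + 1636·90336.70 + 1221·100304.32 + 890·49507.49 + 1348·33841.03 = 117178227.6 + 147790841.2 + 122471574.72 + 44061666.1 + 45617708.44 = 477120018.06.
Divide by N: 477120018.06 / 7139 = 66832.8923... → 66832.89.

66832.89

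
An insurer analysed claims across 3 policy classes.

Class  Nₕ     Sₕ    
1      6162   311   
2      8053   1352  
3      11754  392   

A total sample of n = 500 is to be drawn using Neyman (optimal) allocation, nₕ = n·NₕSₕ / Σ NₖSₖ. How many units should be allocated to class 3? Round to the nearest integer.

1: NₕSₕ = 6162·311 = 1916382
2: NₕSₕ = 8053·1352 = 10887656
3: NₕSₕ = 11754·392 = 4607568
Σ NₕSₕ = 17411606.
n_3 = 500·4607568/17411606 = 132.313... → 132.

132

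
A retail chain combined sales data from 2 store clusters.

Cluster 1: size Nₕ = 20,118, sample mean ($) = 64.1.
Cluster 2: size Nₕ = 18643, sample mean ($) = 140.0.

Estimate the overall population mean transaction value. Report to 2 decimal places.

100.61

N = 38761; weights Wₕ = Nₕ/N = (0.5190, 0.4810).
x̄_st = Σ Wₕ·x̄ₕ = 0.5190·64.1 + 0.4810·140.0 ≈ 100.6059...
→ 100.61.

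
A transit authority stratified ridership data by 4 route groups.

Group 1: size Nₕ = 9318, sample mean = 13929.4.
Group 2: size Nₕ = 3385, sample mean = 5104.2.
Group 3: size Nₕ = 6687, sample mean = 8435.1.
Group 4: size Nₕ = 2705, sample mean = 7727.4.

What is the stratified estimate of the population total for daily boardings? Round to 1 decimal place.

Population total = Σ Nₕ·x̄ₕ (each stratum's size times its mean).
9318·13929.4 + 3385·5104.2 + 6687·8435.1 + 2705·7727.4 = 129794149.2 + 17277717 + 56405513.7 + 20902617 = 224379996.9.

224379996.9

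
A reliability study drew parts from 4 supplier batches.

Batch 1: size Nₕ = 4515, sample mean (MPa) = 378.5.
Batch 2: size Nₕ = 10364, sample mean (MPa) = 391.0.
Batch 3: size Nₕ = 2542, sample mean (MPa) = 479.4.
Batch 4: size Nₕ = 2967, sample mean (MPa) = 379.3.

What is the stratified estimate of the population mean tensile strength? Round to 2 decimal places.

N = 4515 + 10364 + 2542 + 2967 = 20388.
Weight each subgroup mean by Nₕ/N and sum.
Σ Nₕx̄ₕ = 4515·378.5 + 10364·391.0 + 2542·479.4 + 2967·379.3 = 1708927.5 + 4052324 + 1218634.8 + 1125383.1 = 8105269.4.
Divide by N: 8105269.4 / 20388 = 397.5510... → 397.55.

397.55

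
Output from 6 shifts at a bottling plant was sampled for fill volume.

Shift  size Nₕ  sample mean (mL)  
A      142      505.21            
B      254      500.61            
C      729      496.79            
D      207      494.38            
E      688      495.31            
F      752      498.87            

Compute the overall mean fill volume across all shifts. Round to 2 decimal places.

N = 142 + 254 + 729 + 207 + 688 + 752 = 2772.
Overall mean = Σ (Nₕ/N)·x̄ₕ — weight by population share, not a simple average.
Σ Nₕx̄ₕ = 142·505.21 + 254·500.61 + 729·496.79 + 207·494.38 + 688·495.31 + 752·498.87 = 71739.82 + 127154.94 + 362159.91 + 102336.66 + 340773.28 + 375150.24 = 1379314.85.
Divide by N: 1379314.85 / 2772 = 497.5883... → 497.59.

497.59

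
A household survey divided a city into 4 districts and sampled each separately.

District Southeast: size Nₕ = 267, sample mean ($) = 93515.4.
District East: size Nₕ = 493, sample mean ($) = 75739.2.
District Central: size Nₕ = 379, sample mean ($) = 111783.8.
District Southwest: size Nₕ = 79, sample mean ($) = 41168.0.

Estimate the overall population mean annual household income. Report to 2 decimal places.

88609.50

N = 1218; weights Wₕ = Nₕ/N = (0.2192, 0.4048, 0.3112, 0.0649).
x̄_st = Σ Wₕ·x̄ₕ = 0.2192·93515.4 + 0.4048·75739.2 + 0.3112·111783.8 + 0.0649·41168.0 ≈ 88609.4989...
→ 88609.50.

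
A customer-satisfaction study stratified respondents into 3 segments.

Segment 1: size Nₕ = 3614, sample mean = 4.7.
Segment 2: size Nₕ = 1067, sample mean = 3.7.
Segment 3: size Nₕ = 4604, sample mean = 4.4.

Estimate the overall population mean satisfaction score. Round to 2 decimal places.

4.44

N = 9285; weights Wₕ = Nₕ/N = (0.3892, 0.1149, 0.4959).
x̄_st = Σ Wₕ·x̄ₕ = 0.3892·4.7 + 0.1149·3.7 + 0.4959·4.4 ≈ 4.4363...
→ 4.44.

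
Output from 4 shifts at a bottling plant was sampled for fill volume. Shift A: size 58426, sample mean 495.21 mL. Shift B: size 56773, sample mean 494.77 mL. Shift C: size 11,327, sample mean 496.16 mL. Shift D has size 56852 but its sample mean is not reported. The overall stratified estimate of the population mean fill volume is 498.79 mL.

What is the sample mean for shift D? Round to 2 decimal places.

507.01

N = 58426 + 56773 + 11327 + 56852 = 183378.
Overall total = μ·N = 498.79·183378 = 91467112.62.
Subtract the known strata: 58426·495.21 + 56773·494.77 + 11327·496.16 = 62642720.99.
Remaining total for shift D: 91467112.62 − 62642720.99 = 28824391.63.
Divide by its size: 28824391.63 / 56852 = 507.0075... → 507.01.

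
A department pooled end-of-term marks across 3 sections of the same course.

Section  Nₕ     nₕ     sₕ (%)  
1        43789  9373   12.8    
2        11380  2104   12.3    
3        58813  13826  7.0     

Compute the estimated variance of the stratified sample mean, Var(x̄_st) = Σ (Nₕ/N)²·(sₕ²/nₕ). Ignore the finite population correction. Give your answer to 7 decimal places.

0.0042402

N = 113982. Term for each stratum: Wₕ²sₕ²/nₕ.
Var(x̄_st) = 0.0025798760 + 0.0007167645 + 0.0009435690 = 0.0042402094 → 0.0042402.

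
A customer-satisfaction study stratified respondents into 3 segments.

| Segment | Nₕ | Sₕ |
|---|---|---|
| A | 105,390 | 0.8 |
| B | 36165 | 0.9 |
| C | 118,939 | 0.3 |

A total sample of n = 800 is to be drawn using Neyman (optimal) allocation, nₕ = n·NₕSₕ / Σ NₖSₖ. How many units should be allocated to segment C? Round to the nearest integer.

Σ NₕSₕ = 105390·0.8 + 36165·0.9 + 118939·0.3 = 152542.2.
Share for C: 35681.7/152542.2 = 0.23391.
n_C = 800 × 0.23391 = 187.131... → 187.

187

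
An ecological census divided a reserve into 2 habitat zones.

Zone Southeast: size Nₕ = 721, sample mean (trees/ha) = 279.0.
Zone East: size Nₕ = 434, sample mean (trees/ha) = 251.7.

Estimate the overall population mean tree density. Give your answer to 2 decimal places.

N = 721 + 434 = 1155.
Weight each subgroup mean by Nₕ/N and sum.
Σ Nₕx̄ₕ = 721·279.0 + 434·251.7 = 201159 + 109237.8 = 310396.8.
Divide by N: 310396.8 / 1155 = 268.7418... → 268.74.

268.74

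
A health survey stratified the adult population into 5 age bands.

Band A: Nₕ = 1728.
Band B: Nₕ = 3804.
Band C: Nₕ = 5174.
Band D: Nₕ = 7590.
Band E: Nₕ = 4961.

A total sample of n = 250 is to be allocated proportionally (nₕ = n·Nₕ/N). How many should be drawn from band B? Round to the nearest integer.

N = 1728 + 3804 + 5174 + 7590 + 4961 = 23257.
n_B = 250·3804/23257 = 40.891... → 41.

41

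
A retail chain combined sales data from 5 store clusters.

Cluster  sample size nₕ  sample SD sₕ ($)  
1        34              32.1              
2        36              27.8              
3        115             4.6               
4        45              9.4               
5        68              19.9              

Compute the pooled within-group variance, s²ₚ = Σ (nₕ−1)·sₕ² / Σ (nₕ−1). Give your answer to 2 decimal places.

320.43

1: (34−1)·32.1² = 33·1030.41 = 34003.53
2: (36−1)·27.8² = 35·772.84 = 27049.4
3: (115−1)·4.6² = 114·21.16 = 2412.24
4: (45−1)·9.4² = 44·88.36 = 3887.84
5: (68−1)·19.9² = 67·396.01 = 26532.67
Numerator = 93885.68; denominator = Σ(nₕ−1) = 293.
s²ₚ = 93885.68/293 = 320.4289... → 320.43.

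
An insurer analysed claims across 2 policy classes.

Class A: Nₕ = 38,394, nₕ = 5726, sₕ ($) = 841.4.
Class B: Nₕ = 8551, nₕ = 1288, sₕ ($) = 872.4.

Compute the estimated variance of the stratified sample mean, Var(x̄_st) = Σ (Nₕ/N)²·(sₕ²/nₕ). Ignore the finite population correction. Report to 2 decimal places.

N = 46945. Term for each stratum: Wₕ²sₕ²/nₕ.
Var(x̄_st) = 82.69928 + 19.60517 = 102.30444 → 102.30.

102.30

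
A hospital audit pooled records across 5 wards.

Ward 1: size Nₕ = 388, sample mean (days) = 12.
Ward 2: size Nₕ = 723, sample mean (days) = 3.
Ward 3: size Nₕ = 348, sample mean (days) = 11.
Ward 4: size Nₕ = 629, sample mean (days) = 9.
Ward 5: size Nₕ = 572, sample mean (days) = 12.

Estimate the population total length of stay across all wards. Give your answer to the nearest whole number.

23178

Population total = Σ Nₕ·x̄ₕ (each stratum's size times its mean).
388·12 + 723·3 + 348·11 + 629·9 + 572·12 = 4656 + 2169 + 3828 + 5661 + 6864 = 23178.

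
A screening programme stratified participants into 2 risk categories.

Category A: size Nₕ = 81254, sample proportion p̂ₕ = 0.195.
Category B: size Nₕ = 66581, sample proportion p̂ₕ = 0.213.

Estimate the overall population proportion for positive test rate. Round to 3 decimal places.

0.203

N = 81254 + 66581 = 147835.
Overall proportion = Σ (Nₕ/N)·p̂ₕ.
Σ Nₕp̂ₕ = 15844.53 + 14181.753 = 30026.283.
30026.283 / 147835 = 0.20311... → 0.203.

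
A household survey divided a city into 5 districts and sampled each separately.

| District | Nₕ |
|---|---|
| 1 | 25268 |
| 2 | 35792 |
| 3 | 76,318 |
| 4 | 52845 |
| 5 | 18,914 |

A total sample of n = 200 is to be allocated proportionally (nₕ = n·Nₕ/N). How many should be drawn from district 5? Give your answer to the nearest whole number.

18

Share of district 5 = 18914/209137 = 0.09044.
Allocate 200 × 0.09044 = 18.088... → 18.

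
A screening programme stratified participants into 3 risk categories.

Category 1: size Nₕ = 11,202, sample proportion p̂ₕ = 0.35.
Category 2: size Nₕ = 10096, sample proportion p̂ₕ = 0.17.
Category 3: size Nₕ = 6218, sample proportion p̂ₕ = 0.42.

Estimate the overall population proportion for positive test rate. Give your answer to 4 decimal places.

0.2998

N = 11202 + 10096 + 6218 = 27516.
Overall proportion = Σ (Nₕ/N)·p̂ₕ.
Σ Nₕp̂ₕ = 3920.7 + 1716.32 + 2611.56 = 8248.58.
8248.58 / 27516 = 0.299774... → 0.2998.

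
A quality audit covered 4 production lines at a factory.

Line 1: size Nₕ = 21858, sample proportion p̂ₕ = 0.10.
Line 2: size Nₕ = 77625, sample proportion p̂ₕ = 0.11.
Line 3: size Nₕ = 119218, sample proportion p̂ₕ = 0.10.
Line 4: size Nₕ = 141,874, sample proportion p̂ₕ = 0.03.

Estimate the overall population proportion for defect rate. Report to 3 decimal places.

0.075

Wₕ = Nₕ/N with N = 360575: 0.0606, 0.2153, 0.3306, 0.3935.
p̂_st = 0.0606·0.10 + 0.2153·0.11 + 0.3306·0.10 + 0.3935·0.03 ≈ 0.07461... → 0.075.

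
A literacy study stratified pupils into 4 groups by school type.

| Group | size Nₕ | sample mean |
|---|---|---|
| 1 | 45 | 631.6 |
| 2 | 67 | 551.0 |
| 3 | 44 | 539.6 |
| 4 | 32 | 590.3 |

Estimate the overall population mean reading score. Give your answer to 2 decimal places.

x̄_st = (Σ Nₕx̄ₕ) / (Σ Nₕ) = (45·631.6 + 67·551.0 + 44·539.6 + 32·590.3) / 188
= 107971 / 188 = 574.3138... → 574.31.

574.31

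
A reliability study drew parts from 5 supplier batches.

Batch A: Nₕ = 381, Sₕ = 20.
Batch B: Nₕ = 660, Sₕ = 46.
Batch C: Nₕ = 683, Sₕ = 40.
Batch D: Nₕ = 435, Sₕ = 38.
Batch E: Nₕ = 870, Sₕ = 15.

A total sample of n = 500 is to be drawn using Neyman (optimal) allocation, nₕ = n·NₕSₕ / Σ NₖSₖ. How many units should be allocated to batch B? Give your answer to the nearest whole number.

160

Σ NₕSₕ = 381·20 + 660·46 + 683·40 + 435·38 + 870·15 = 94880.
Share for B: 30360/94880 = 0.31998.
n_B = 500 × 0.31998 = 159.992... → 160.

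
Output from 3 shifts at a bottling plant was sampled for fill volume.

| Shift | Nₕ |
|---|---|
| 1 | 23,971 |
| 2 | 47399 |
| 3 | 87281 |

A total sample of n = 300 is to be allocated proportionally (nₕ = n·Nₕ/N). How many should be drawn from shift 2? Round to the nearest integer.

90

Share of shift 2 = 47399/158651 = 0.29876.
Allocate 300 × 0.29876 = 89.629... → 90.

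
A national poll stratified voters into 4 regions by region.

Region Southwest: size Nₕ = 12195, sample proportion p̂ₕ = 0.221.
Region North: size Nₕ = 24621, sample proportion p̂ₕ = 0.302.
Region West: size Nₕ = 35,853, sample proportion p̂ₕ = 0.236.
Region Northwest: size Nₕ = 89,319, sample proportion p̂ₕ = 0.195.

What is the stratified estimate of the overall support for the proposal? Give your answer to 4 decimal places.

N = 12195 + 24621 + 35853 + 89319 = 161988.
Overall proportion = Σ (Nₕ/N)·p̂ₕ.
Σ Nₕp̂ₕ = 2695.095 + 7435.542 + 8461.308 + 17417.205 = 36009.15.
36009.15 / 161988 = 0.222295... → 0.2223.

0.2223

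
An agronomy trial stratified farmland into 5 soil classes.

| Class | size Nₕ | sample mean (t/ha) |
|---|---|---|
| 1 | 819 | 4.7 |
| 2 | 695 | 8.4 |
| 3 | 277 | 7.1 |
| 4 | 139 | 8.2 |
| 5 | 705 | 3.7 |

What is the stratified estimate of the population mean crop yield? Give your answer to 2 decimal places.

x̄_st = (Σ Nₕx̄ₕ) / (Σ Nₕ) = (819·4.7 + 695·8.4 + 277·7.1 + 139·8.2 + 705·3.7) / 2635
= 15402.3 / 2635 = 5.8453... → 5.85.

5.85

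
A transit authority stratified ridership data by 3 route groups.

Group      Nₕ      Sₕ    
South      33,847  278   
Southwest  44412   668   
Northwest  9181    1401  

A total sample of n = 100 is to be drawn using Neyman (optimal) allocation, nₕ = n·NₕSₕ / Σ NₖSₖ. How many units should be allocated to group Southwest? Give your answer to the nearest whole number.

57

Σ NₕSₕ = 33847·278 + 44412·668 + 9181·1401 = 51939263.
Share for Southwest: 29667216/51939263 = 0.57119.
n_Southwest = 100 × 0.57119 = 57.119... → 57.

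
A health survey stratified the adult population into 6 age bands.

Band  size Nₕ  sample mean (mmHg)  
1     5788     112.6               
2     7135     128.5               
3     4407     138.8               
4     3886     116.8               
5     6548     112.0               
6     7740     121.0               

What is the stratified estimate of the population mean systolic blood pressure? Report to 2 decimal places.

121.23

N = 35504; weights Wₕ = Nₕ/N = (0.1630, 0.2010, 0.1241, 0.1095, 0.1844, 0.2180).
x̄_st = Σ Wₕ·x̄ₕ = 0.1630·112.6 + 0.2010·128.5 + 0.1241·138.8 + 0.1095·116.8 + 0.1844·112.0 + 0.2180·121.0 ≈ 121.2277...
→ 121.23.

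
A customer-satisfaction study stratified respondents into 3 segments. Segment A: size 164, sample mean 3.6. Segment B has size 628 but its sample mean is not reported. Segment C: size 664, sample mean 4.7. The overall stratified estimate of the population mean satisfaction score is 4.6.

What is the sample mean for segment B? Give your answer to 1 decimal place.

Σ Nₕx̄ₕ = N·μ, so 628·x̄_B = 1456·4.6 − (164·3.6 + 664·4.7).
= 6697.6 − 3711.2 = 2986.4.
x̄_B = 2986.4 / 628 = 4.755... → 4.8.

4.8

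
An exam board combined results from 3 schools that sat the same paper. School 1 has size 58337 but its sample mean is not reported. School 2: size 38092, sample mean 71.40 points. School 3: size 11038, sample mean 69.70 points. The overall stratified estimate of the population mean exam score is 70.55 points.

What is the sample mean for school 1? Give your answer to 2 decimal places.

N = 58337 + 38092 + 11038 = 107467.
Overall total = μ·N = 70.55·107467 = 7581796.85.
Subtract the known strata: 38092·71.40 + 11038·69.70 = 3489117.4.
Remaining total for school 1: 7581796.85 − 3489117.4 = 4092679.45.
Divide by its size: 4092679.45 / 58337 = 70.1558... → 70.16.

70.16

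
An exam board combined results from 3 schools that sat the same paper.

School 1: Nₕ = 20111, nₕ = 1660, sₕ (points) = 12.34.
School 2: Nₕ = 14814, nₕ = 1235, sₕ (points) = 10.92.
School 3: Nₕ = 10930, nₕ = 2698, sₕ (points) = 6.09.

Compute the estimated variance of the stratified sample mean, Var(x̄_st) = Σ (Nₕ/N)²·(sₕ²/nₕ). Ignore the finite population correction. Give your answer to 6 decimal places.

0.028503

N = 45855. Term for each stratum: Wₕ²sₕ²/nₕ.
Var(x̄_st) = 0.017644777 + 0.010077426 + 0.000781015 = 0.028503218 → 0.028503.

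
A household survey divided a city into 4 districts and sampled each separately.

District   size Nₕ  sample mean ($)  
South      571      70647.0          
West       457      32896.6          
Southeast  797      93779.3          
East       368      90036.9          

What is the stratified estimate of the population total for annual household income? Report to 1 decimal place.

South: 571·70647.0 = 40339437
West: 457·32896.6 = 15033746.2
Southeast: 797·93779.3 = 74742102.1
East: 368·90036.9 = 33133579.2
τ̂ = Σ Nₕx̄ₕ = 163248864.5.

163248864.5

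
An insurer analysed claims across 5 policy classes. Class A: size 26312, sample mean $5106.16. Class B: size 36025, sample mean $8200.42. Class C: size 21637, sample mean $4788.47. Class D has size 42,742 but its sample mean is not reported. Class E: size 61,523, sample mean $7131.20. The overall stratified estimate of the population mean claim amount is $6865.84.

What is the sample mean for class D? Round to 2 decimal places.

7493.91

N = 26312 + 36025 + 21637 + 42742 + 61523 = 188239.
Overall total = μ·N = 6865.84·188239 = 1292418855.76.
Subtract the known strata: 26312·5106.16 + 36025·8200.42 + 21637·4788.47 + 61523·7131.20 = 972114355.41.
Remaining total for class D: 1292418855.76 − 972114355.41 = 320304500.35.
Divide by its size: 320304500.35 / 42742 = 7493.9053... → 7493.91.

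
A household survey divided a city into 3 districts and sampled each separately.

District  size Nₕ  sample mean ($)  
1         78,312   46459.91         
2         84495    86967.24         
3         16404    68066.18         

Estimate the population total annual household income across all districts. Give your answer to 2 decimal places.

Population total = Σ Nₕ·x̄ₕ (each stratum's size times its mean).
78312·46459.91 + 84495·86967.24 + 16404·68066.18 = 3638368471.92 + 7348296943.8 + 1116557616.72 = 12103223032.44.

12103223032.44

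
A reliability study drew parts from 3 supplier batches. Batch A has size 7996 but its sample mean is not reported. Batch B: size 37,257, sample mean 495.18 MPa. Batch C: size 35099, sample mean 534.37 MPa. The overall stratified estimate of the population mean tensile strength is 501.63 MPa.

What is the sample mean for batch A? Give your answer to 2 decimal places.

387.97

N = 7996 + 37257 + 35099 = 80352.
Overall total = μ·N = 501.63·80352 = 40306973.76.
Subtract the known strata: 37257·495.18 + 35099·534.37 = 37204773.89.
Remaining total for batch A: 40306973.76 − 37204773.89 = 3102199.87.
Divide by its size: 3102199.87 / 7996 = 387.9690... → 387.97.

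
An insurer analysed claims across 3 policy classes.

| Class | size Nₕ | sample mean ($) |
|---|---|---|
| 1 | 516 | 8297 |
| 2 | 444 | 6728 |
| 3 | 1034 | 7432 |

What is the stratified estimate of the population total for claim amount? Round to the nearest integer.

14953172

Population total = Σ Nₕ·x̄ₕ (each stratum's size times its mean).
516·8297 + 444·6728 + 1034·7432 = 4281252 + 2987232 + 7684688 = 14953172.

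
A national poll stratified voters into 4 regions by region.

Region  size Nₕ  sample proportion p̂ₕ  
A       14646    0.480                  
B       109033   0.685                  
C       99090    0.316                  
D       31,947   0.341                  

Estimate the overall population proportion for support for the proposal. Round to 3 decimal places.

0.487

Wₕ = Nₕ/N with N = 254716: 0.0575, 0.4281, 0.3890, 0.1254.
p̂_st = 0.0575·0.480 + 0.4281·0.685 + 0.3890·0.316 + 0.1254·0.341 ≈ 0.48652... → 0.487.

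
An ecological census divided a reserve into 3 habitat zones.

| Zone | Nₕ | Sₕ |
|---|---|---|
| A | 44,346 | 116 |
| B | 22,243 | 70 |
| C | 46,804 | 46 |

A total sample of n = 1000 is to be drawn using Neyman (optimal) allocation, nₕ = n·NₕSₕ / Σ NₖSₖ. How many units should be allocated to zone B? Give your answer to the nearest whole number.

176

A: NₕSₕ = 44346·116 = 5144136
B: NₕSₕ = 22243·70 = 1557010
C: NₕSₕ = 46804·46 = 2152984
Σ NₕSₕ = 8854130.
n_B = 1000·1557010/8854130 = 175.851... → 176.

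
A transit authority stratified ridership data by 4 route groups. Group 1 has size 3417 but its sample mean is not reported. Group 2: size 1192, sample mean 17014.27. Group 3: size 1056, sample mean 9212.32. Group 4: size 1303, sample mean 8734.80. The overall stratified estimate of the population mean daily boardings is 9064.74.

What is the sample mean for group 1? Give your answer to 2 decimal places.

6371.80

N = 3417 + 1192 + 1056 + 1303 = 6968.
Overall total = μ·N = 9064.74·6968 = 63163108.32.
Subtract the known strata: 1192·17014.27 + 1056·9212.32 + 1303·8734.80 = 41390664.16.
Remaining total for group 1: 63163108.32 − 41390664.16 = 21772444.16.
Divide by its size: 21772444.16 / 3417 = 6371.8010... → 6371.80.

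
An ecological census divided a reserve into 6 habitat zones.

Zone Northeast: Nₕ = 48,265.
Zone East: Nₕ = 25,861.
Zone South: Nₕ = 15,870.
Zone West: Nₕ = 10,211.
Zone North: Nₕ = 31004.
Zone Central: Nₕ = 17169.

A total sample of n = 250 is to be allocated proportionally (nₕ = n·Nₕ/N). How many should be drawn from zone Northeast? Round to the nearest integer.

81

N = 48265 + 25861 + 15870 + 10211 + 31004 + 17169 = 148380.
n_Northeast = 250·48265/148380 = 81.320... → 81.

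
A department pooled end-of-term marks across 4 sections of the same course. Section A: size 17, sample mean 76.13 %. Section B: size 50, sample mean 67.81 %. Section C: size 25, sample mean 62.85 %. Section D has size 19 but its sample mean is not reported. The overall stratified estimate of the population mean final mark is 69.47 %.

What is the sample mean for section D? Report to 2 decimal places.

76.59

N = 17 + 50 + 25 + 19 = 111.
Overall total = μ·N = 69.47·111 = 7711.17.
Subtract the known strata: 17·76.13 + 50·67.81 + 25·62.85 = 6255.96.
Remaining total for section D: 7711.17 − 6255.96 = 1455.21.
Divide by its size: 1455.21 / 19 = 76.59 → 76.59.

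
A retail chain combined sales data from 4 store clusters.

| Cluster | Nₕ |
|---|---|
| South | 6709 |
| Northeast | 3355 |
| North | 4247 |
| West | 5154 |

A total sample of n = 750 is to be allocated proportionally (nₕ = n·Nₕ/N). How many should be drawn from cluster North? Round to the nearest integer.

164

Share of cluster North = 4247/19465 = 0.21819.
Allocate 750 × 0.21819 = 163.640... → 164.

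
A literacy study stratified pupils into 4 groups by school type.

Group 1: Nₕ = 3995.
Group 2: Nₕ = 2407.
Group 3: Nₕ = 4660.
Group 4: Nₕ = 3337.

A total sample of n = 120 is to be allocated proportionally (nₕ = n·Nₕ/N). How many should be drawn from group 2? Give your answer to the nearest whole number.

20

Share of group 2 = 2407/14399 = 0.16716.
Allocate 120 × 0.16716 = 20.060... → 20.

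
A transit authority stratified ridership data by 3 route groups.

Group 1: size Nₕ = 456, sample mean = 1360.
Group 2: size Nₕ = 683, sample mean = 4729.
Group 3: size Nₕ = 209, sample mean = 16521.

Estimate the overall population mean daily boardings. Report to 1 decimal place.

5417.6

x̄_st = (Σ Nₕx̄ₕ) / (Σ Nₕ) = (456·1360 + 683·4729 + 209·16521) / 1348
= 7302956 / 1348 = 5417.623... → 5417.6.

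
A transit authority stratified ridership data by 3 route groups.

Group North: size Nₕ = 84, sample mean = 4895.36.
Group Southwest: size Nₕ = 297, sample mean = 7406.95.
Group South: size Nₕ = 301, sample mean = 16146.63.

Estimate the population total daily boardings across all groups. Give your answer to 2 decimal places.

7471210.02

Estimate total by summing Nₕ·x̄ₕ over strata.
84·4895.36 + 297·7406.95 + 301·16146.63 = 411210.24 + 2199864.15 + 4860135.63 = 7471210.02.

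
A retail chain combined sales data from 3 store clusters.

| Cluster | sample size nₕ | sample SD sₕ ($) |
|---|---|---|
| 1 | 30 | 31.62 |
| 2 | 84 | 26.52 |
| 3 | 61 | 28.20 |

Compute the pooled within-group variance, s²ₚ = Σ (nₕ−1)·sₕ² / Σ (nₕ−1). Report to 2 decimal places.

Degrees of freedom: 29 + 83 + 60 = 172.
Σ(nₕ−1)sₕ² = 29·999.8244 + 83·703.3104 + 60·795.24 = 135084.0708.
s²ₚ = 135084.0708 / 172 = 785.3725... → 785.37.

785.37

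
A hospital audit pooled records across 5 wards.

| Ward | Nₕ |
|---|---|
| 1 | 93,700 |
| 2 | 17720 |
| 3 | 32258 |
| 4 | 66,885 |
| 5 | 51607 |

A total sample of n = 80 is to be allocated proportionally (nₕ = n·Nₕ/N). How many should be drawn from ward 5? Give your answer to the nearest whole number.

16

Share of ward 5 = 51607/262170 = 0.19685.
Allocate 80 × 0.19685 = 15.748... → 16.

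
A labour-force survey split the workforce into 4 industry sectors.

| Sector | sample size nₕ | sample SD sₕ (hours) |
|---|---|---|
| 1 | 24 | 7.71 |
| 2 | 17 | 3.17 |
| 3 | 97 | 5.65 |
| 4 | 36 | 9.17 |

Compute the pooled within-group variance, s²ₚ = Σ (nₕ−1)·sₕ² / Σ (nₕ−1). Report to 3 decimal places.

44.327

1: (24−1)·7.71² = 23·59.4441 = 1367.2143
2: (17−1)·3.17² = 16·10.0489 = 160.7824
3: (97−1)·5.65² = 96·31.9225 = 3064.56
4: (36−1)·9.17² = 35·84.0889 = 2943.1115
Numerator = 7535.6682; denominator = Σ(nₕ−1) = 170.
s²ₚ = 7535.6682/170 = 44.32746 → 44.327.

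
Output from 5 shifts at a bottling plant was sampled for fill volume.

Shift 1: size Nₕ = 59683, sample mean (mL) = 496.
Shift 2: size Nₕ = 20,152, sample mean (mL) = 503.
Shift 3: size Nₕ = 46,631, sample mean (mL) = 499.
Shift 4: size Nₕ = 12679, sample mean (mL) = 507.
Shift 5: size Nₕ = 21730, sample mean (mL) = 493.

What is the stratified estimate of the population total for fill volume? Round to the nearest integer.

Population total = Σ Nₕ·x̄ₕ (each stratum's size times its mean).
59683·496 + 20152·503 + 46631·499 + 12679·507 + 21730·493 = 29602768 + 10136456 + 23268869 + 6428253 + 10712890 = 80149236.

80149236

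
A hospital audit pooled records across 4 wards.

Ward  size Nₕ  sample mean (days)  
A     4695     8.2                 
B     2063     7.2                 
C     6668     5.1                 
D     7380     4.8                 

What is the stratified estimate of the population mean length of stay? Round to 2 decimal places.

x̄_st = (Σ Nₕx̄ₕ) / (Σ Nₕ) = (4695·8.2 + 2063·7.2 + 6668·5.1 + 7380·4.8) / 20806
= 122783.4 / 20806 = 5.9013... → 5.90.

5.90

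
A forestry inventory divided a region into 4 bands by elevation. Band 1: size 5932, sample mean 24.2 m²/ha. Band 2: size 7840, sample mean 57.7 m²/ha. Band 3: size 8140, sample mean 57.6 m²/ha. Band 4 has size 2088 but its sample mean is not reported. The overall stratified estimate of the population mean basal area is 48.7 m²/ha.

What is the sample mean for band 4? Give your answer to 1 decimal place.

49.8

Σ Nₕx̄ₕ = N·μ, so 2088·x̄_4 = 24000·48.7 − (5932·24.2 + 7840·57.7 + 8140·57.6).
= 1168800 − 1064786.4 = 104013.6.
x̄_4 = 104013.6 / 2088 = 49.815... → 49.8.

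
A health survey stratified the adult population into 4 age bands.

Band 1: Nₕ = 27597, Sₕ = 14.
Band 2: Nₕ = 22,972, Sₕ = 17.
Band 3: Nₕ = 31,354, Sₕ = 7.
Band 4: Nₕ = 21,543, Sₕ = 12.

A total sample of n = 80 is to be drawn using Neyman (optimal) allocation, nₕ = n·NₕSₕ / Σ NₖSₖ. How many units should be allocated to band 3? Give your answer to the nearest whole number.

1: NₕSₕ = 27597·14 = 386358
2: NₕSₕ = 22972·17 = 390524
3: NₕSₕ = 31354·7 = 219478
4: NₕSₕ = 21543·12 = 258516
Σ NₕSₕ = 1254876.
n_3 = 80·219478/1254876 = 13.992... → 14.

14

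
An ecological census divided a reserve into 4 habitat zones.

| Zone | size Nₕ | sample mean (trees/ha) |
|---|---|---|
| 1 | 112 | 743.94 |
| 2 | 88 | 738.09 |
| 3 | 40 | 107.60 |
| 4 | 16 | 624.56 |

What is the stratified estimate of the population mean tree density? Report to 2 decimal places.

N = 256; weights Wₕ = Nₕ/N = (0.4375, 0.3438, 0.1563, 0.0625).
x̄_st = Σ Wₕ·x̄ₕ = 0.4375·743.94 + 0.3438·738.09 + 0.1563·107.60 + 0.0625·624.56 ≈ 635.0397...
→ 635.04.

635.04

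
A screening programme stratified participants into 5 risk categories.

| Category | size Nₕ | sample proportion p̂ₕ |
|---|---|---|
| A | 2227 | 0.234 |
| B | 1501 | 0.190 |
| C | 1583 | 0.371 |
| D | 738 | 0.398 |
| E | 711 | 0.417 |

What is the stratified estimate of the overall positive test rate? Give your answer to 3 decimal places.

0.293

N = 2227 + 1501 + 1583 + 738 + 711 = 6760.
Overall proportion = Σ (Nₕ/N)·p̂ₕ.
Σ Nₕp̂ₕ = 521.118 + 285.19 + 587.293 + 293.724 + 296.487 = 1983.812.
1983.812 / 6760 = 0.29346... → 0.293.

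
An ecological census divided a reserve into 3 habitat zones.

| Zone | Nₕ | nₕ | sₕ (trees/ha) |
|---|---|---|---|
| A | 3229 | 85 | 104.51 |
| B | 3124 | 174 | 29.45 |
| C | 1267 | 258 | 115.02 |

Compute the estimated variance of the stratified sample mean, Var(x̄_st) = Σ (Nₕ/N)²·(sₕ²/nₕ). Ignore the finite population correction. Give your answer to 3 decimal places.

25.329

N = 7620; Wₕ = Nₕ/N.
zone A: (3229/7620)²·104.51²/85 = 23.074002
zone B: (3124/7620)²·29.45²/174 = 0.837787
zone C: (1267/7620)²·115.02²/258 = 1.417654
Sum = 25.329442 → 25.329.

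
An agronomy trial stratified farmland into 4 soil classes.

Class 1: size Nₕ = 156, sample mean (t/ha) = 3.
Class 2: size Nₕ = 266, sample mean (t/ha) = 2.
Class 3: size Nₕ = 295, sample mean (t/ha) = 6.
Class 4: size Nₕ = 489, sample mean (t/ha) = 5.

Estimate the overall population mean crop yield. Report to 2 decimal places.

4.32

N = 1206; weights Wₕ = Nₕ/N = (0.1294, 0.2206, 0.2446, 0.4055).
x̄_st = Σ Wₕ·x̄ₕ = 0.1294·3 + 0.2206·2 + 0.2446·6 + 0.4055·5 ≈ 4.3242...
→ 4.32.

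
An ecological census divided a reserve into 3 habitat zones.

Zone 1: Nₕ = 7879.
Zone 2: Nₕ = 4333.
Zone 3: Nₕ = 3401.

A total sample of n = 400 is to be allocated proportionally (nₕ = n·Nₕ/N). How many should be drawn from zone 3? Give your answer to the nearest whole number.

87

Share of zone 3 = 3401/15613 = 0.21783.
Allocate 400 × 0.21783 = 87.133... → 87.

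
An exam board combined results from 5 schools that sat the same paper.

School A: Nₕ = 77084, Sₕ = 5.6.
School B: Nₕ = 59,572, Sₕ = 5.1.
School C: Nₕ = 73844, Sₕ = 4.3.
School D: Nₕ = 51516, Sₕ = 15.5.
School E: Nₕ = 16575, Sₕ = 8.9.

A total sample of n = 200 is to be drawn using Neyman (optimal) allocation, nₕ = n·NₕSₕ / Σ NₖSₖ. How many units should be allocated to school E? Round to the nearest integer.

A: NₕSₕ = 77084·5.6 = 431670.4
B: NₕSₕ = 59572·5.1 = 303817.2
C: NₕSₕ = 73844·4.3 = 317529.2
D: NₕSₕ = 51516·15.5 = 798498
E: NₕSₕ = 16575·8.9 = 147517.5
Σ NₕSₕ = 1999032.3.
n_E = 200·147517.5/1999032.3 = 14.759... → 15.

15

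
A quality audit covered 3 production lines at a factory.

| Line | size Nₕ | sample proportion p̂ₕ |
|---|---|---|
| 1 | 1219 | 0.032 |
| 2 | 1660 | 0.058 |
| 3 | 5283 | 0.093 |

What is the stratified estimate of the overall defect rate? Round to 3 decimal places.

0.077

N = 1219 + 1660 + 5283 = 8162.
Overall proportion = Σ (Nₕ/N)·p̂ₕ.
Σ Nₕp̂ₕ = 39.008 + 96.28 + 491.319 = 626.607.
626.607 / 8162 = 0.07677... → 0.077.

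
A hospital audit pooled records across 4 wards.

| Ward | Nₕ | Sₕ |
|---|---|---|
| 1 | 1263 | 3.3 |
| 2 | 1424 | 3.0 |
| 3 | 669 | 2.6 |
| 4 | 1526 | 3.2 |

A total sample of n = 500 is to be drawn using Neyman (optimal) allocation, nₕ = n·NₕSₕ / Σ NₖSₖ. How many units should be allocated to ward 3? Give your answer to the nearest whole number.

58

1: NₕSₕ = 1263·3.3 = 4167.9
2: NₕSₕ = 1424·3.0 = 4272
3: NₕSₕ = 669·2.6 = 1739.4
4: NₕSₕ = 1526·3.2 = 4883.2
Σ NₕSₕ = 15062.5.
n_3 = 500·1739.4/15062.5 = 57.739... → 58.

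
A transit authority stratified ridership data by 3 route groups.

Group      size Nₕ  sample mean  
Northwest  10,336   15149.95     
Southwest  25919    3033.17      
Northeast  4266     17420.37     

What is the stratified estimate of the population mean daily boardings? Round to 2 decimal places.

N = 40521; weights Wₕ = Nₕ/N = (0.2551, 0.6396, 0.1053).
x̄_st = Σ Wₕ·x̄ₕ = 0.2551·15149.95 + 0.6396·3033.17 + 0.1053·17420.37 ≈ 7638.5557...
→ 7638.56.

7638.56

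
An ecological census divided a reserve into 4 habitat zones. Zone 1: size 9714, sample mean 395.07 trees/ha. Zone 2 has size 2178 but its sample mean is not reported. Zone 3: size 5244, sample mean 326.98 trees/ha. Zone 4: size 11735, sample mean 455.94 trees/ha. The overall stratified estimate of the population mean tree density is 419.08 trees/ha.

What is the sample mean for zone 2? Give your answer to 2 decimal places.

549.32

N = 9714 + 2178 + 5244 + 11735 = 28871.
Overall total = μ·N = 419.08·28871 = 12099258.68.
Subtract the known strata: 9714·395.07 + 5244·326.98 + 11735·455.94 = 10902849.
Remaining total for zone 2: 12099258.68 − 10902849 = 1196409.68.
Divide by its size: 1196409.68 / 2178 = 549.3157... → 549.32.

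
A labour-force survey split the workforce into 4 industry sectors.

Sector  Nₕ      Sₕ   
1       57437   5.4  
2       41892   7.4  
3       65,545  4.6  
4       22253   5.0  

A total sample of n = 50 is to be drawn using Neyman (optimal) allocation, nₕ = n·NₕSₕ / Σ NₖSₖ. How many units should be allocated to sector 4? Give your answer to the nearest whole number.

1: NₕSₕ = 57437·5.4 = 310159.8
2: NₕSₕ = 41892·7.4 = 310000.8
3: NₕSₕ = 65545·4.6 = 301507
4: NₕSₕ = 22253·5.0 = 111265
Σ NₕSₕ = 1032932.6.
n_4 = 50·111265/1032932.6 = 5.386... → 5.

5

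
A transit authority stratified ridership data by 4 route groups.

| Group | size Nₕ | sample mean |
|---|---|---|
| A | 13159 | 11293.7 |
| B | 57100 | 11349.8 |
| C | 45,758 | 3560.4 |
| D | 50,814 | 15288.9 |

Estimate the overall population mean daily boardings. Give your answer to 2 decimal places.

N = 166831; weights Wₕ = Nₕ/N = (0.0789, 0.3423, 0.2743, 0.3046).
x̄_st = Σ Wₕ·x̄ₕ = 0.0789·11293.7 + 0.3423·11349.8 + 0.2743·3560.4 + 0.3046·15288.9 ≈ 10408.7030...
→ 10408.70.

10408.70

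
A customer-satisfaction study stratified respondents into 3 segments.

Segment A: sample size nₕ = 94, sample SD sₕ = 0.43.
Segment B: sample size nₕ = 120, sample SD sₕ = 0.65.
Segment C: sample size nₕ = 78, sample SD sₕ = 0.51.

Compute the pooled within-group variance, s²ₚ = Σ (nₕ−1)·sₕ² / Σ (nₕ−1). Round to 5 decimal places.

A: (94−1)·0.43² = 93·0.1849 = 17.1957
B: (120−1)·0.65² = 119·0.4225 = 50.2775
C: (78−1)·0.51² = 77·0.2601 = 20.0277
Numerator = 87.5009; denominator = Σ(nₕ−1) = 289.
s²ₚ = 87.5009/289 = 0.3027713... → 0.30277.

0.30277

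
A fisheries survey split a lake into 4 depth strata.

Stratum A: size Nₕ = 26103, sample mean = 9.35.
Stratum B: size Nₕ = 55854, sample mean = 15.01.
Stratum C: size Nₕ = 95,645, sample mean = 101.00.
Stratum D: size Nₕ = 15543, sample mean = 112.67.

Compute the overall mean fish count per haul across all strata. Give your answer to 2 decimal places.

N = 26103 + 55854 + 95645 + 15543 = 193145.
Weight each subgroup mean by Nₕ/N and sum.
Σ Nₕx̄ₕ = 26103·9.35 + 55854·15.01 + 95645·101.00 + 15543·112.67 = 244063.05 + 838368.54 + 9660145 + 1751229.81 = 12493806.4.
Divide by N: 12493806.4 / 193145 = 64.6861... → 64.69.

64.69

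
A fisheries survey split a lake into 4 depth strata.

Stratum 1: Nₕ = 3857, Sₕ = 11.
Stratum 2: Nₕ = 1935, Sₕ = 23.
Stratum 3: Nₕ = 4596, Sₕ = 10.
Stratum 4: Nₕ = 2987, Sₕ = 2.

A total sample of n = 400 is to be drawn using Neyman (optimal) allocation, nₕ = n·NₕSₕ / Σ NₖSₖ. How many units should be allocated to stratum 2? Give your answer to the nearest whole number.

Σ NₕSₕ = 3857·11 + 1935·23 + 4596·10 + 2987·2 = 138866.
Share for 2: 44505/138866 = 0.32049.
n_2 = 400 × 0.32049 = 128.196... → 128.

128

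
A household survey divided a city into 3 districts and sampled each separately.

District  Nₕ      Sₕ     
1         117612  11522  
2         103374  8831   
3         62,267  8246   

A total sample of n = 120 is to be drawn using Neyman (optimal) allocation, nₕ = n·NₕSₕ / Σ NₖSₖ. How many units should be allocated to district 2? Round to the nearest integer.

39

Σ NₕSₕ = 117612·11522 + 103374·8831 + 62267·8246 = 2781474940.
Share for 2: 912895794/2781474940 = 0.32821.
n_2 = 120 × 0.32821 = 39.385... → 39.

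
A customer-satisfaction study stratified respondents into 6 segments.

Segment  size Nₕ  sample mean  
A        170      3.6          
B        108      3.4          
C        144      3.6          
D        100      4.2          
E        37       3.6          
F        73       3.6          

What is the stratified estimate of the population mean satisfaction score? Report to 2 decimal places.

x̄_st = (Σ Nₕx̄ₕ) / (Σ Nₕ) = (170·3.6 + 108·3.4 + 144·3.6 + 100·4.2 + 37·3.6 + 73·3.6) / 632
= 2313.6 / 632 = 3.6608... → 3.66.

3.66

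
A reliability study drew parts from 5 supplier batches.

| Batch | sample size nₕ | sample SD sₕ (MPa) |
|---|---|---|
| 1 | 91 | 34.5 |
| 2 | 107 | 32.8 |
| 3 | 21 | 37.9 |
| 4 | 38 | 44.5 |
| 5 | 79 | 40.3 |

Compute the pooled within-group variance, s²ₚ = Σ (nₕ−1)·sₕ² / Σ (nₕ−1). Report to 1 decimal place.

1: (91−1)·34.5² = 90·1190.25 = 107122.5
2: (107−1)·32.8² = 106·1075.84 = 114039.04
3: (21−1)·37.9² = 20·1436.41 = 28728.2
4: (38−1)·44.5² = 37·1980.25 = 73269.25
5: (79−1)·40.3² = 78·1624.09 = 126679.02
Numerator = 449838.01; denominator = Σ(nₕ−1) = 331.
s²ₚ = 449838.01/331 = 1359.027... → 1359.0.

1359.0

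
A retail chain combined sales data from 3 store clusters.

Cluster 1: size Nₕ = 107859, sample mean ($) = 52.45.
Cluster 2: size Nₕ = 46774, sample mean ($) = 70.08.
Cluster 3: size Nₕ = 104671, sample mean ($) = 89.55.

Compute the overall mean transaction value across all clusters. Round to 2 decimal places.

N = 259304; weights Wₕ = Nₕ/N = (0.4160, 0.1804, 0.4037).
x̄_st = Σ Wₕ·x̄ₕ = 0.4160·52.45 + 0.1804·70.08 + 0.4037·89.55 ≈ 70.6060...
→ 70.61.

70.61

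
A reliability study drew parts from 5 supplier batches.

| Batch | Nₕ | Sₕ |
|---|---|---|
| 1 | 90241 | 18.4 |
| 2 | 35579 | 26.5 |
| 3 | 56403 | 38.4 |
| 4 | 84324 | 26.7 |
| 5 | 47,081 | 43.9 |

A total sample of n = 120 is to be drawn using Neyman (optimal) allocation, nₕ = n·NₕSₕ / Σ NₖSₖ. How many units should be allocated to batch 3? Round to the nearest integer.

29

1: NₕSₕ = 90241·18.4 = 1660434.4
2: NₕSₕ = 35579·26.5 = 942843.5
3: NₕSₕ = 56403·38.4 = 2165875.2
4: NₕSₕ = 84324·26.7 = 2251450.8
5: NₕSₕ = 47081·43.9 = 2066855.9
Σ NₕSₕ = 9087459.8.
n_3 = 120·2165875.2/9087459.8 = 28.600... → 29.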